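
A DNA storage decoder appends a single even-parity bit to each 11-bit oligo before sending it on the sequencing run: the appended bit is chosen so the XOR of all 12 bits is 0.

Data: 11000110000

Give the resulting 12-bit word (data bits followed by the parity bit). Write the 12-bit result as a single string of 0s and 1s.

110001100000

XOR of the 11 data bits: 1⊕1⊕0⊕0⊕0⊕1⊕1⊕0⊕0⊕0⊕0 = 0
Parity bit = 0 (so all 12 bits XOR to 0).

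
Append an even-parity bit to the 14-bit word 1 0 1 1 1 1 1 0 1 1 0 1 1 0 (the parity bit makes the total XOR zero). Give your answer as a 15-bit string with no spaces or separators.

101111101101100

XOR of the 14 data bits: 1⊕0⊕1⊕1⊕1⊕1⊕1⊕0⊕1⊕1⊕0⊕1⊕1⊕0 = 0
Parity bit = 0 (so all 15 bits XOR to 0).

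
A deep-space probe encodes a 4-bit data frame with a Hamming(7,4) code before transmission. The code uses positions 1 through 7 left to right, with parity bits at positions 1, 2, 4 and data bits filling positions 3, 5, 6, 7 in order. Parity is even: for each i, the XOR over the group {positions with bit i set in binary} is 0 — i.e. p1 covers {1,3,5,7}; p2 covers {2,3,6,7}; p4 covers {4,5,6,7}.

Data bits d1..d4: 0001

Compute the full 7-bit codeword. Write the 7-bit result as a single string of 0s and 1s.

Place data at non-parity positions: p1 p2 0 p4 0 0 1
p1 (pos 1,3,5,7): XOR of data positions = 0⊕0⊕1 = 1
p2 (pos 2,3,6,7): XOR of data positions = 0⊕0⊕1 = 1
p4 (pos 4,5,6,7): XOR of data positions = 0⊕0⊕1 = 1
Codeword: 1101001

1101001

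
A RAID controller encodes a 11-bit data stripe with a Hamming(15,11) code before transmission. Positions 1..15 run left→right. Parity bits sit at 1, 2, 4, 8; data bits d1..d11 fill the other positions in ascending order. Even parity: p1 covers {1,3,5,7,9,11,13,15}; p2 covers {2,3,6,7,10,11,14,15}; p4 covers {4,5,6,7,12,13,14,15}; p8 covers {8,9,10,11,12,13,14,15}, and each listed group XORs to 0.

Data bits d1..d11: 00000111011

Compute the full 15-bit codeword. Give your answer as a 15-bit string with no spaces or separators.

000100010111011

Place data at non-parity positions: p1 p2 0 p4 0 0 0 p8 0 1 1 1 0 1 1
p1 (pos 1,3,5,7,9,11,13,15): XOR of data positions = 0⊕0⊕0⊕0⊕1⊕0⊕1 = 0
p2 (pos 2,3,6,7,10,11,14,15): XOR of data positions = 0⊕0⊕0⊕1⊕1⊕1⊕1 = 0
p4 (pos 4,5,6,7,12,13,14,15): XOR of data positions = 0⊕0⊕0⊕1⊕0⊕1⊕1 = 1
p8 (pos 8,9,10,11,12,13,14,15): XOR of data positions = 0⊕1⊕1⊕1⊕0⊕1⊕1 = 1
Codeword: 000100010111011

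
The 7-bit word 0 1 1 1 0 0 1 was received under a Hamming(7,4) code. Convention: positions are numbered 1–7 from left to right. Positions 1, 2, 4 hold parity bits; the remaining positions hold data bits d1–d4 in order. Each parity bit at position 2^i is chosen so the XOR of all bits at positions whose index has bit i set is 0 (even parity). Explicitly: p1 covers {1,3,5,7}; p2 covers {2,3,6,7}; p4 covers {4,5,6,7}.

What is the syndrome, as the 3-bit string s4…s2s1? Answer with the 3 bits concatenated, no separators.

010

s1 (pos 1,3,5,7): 0⊕1⊕0⊕1 = 0
s2 (pos 2,3,6,7): 1⊕1⊕0⊕1 = 1
s4 (pos 4,5,6,7): 1⊕0⊕0⊕1 = 0
Syndrome s4…s1 = 010 → error at position 2.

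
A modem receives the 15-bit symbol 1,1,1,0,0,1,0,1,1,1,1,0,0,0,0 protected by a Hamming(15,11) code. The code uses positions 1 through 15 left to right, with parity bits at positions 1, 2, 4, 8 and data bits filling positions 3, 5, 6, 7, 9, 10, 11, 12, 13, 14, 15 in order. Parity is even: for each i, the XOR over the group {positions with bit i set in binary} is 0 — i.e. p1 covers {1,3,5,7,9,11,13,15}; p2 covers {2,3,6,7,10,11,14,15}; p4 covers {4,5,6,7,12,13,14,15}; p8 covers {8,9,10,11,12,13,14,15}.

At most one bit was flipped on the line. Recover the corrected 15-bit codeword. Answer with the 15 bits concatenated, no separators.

s1 (pos 1,3,5,7,9,11,13,15): 1⊕1⊕0⊕0⊕1⊕1⊕0⊕0 = 0
s2 (pos 2,3,6,7,10,11,14,15): 1⊕1⊕1⊕0⊕1⊕1⊕0⊕0 = 1
s4 (pos 4,5,6,7,12,13,14,15): 0⊕0⊕1⊕0⊕0⊕0⊕0⊕0 = 1
s8 (pos 8,9,10,11,12,13,14,15): 1⊕1⊕1⊕1⊕0⊕0⊕0⊕0 = 0
Syndrome s8…s1 = 0110 → error at position 6.
Flip position 6: 111001011110000 → 111000011110000

111000011110000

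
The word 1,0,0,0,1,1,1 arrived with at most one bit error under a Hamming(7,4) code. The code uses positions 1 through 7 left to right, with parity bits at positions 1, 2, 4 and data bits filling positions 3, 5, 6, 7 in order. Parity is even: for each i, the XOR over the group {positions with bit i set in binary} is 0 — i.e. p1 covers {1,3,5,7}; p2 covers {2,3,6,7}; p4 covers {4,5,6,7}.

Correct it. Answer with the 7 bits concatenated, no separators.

1000011

s1 (pos 1,3,5,7): 1⊕0⊕1⊕1 = 1
s2 (pos 2,3,6,7): 0⊕0⊕1⊕1 = 0
s4 (pos 4,5,6,7): 0⊕1⊕1⊕1 = 1
Syndrome s4…s1 = 101 → error at position 5.
Flip position 5: 1000111 → 1000011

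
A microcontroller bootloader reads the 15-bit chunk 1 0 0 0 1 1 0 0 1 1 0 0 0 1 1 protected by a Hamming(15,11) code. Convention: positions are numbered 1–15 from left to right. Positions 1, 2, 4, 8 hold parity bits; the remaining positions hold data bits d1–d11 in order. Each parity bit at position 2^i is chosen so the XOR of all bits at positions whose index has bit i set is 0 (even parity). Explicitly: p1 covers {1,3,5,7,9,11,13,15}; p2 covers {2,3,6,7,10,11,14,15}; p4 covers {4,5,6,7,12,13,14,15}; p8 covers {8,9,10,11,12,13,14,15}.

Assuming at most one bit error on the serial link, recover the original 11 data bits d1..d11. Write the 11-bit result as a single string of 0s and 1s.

s1 (pos 1,3,5,7,9,11,13,15): 1⊕0⊕1⊕0⊕1⊕0⊕0⊕1 = 0
s2 (pos 2,3,6,7,10,11,14,15): 0⊕0⊕1⊕0⊕1⊕0⊕1⊕1 = 0
s4 (pos 4,5,6,7,12,13,14,15): 0⊕1⊕1⊕0⊕0⊕0⊕1⊕1 = 0
s8 (pos 8,9,10,11,12,13,14,15): 0⊕1⊕1⊕0⊕0⊕0⊕1⊕1 = 0
Syndrome s8…s1 = 0000 → no error.
Read data bits from positions 3,5,6,7,9,10,11,12,13,14,15: 01101100011

01101100011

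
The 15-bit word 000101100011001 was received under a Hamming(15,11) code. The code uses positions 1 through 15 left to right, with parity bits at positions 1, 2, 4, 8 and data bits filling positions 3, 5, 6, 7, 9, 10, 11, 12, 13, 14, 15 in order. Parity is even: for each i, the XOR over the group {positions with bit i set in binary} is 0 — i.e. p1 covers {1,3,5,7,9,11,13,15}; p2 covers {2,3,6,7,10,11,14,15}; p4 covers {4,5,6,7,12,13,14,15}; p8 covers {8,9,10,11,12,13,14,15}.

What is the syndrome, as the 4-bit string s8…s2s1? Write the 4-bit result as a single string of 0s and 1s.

1101

s1 (pos 1,3,5,7,9,11,13,15): 0⊕0⊕0⊕1⊕0⊕1⊕0⊕1 = 1
s2 (pos 2,3,6,7,10,11,14,15): 0⊕0⊕1⊕1⊕0⊕1⊕0⊕1 = 0
s4 (pos 4,5,6,7,12,13,14,15): 1⊕0⊕1⊕1⊕1⊕0⊕0⊕1 = 1
s8 (pos 8,9,10,11,12,13,14,15): 0⊕0⊕0⊕1⊕1⊕0⊕0⊕1 = 1
Syndrome s8…s1 = 1101 → error at position 13.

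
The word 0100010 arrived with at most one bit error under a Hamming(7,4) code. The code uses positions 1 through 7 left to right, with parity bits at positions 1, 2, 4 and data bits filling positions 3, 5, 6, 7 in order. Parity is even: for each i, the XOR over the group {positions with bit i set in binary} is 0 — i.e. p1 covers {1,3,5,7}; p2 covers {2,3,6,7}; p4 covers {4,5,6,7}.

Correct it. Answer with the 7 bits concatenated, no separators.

s1 (pos 1,3,5,7): 0⊕0⊕0⊕0 = 0
s2 (pos 2,3,6,7): 1⊕0⊕1⊕0 = 0
s4 (pos 4,5,6,7): 0⊕0⊕1⊕0 = 1
Syndrome s4…s1 = 100 → error at position 4.
Flip position 4: 0100010 → 0101010

0101010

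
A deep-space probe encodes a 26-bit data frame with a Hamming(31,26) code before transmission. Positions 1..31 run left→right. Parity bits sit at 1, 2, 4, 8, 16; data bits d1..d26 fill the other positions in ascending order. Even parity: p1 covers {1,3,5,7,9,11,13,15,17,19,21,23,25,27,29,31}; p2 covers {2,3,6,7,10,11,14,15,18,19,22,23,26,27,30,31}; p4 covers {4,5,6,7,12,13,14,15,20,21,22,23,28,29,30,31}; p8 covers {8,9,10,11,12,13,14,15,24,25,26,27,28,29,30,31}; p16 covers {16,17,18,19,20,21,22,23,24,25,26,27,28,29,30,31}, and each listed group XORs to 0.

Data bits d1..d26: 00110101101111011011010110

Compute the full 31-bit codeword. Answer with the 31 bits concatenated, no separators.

1101011101011010111011011010110

Place data at non-parity positions: p1 p2 0 p4 0 1 1 p8 0 1 0 1 1 0 1 p16 1 1 1 0 1 1 0 1 1 0 1 0 1 1 0
p1 (pos 1,3,5,7,9,11,13,15,17,19,21,23,25,27,29,31): XOR of data positions = 0⊕0⊕1⊕0⊕0⊕1⊕1⊕1⊕1⊕1⊕0⊕1⊕1⊕1⊕0 = 1
p2 (pos 2,3,6,7,10,11,14,15,18,19,22,23,26,27,30,31): XOR of data positions = 0⊕1⊕1⊕1⊕0⊕0⊕1⊕1⊕1⊕1⊕0⊕0⊕1⊕1⊕0 = 1
p4 (pos 4,5,6,7,12,13,14,15,20,21,22,23,28,29,30,31): XOR of data positions = 0⊕1⊕1⊕1⊕1⊕0⊕1⊕0⊕1⊕1⊕0⊕0⊕1⊕1⊕0 = 1
p8 (pos 8,9,10,11,12,13,14,15,24,25,26,27,28,29,30,31): XOR of data positions = 0⊕1⊕0⊕1⊕1⊕0⊕1⊕1⊕1⊕0⊕1⊕0⊕1⊕1⊕0 = 1
p16 (pos 16,17,18,19,20,21,22,23,24,25,26,27,28,29,30,31): XOR of data positions = 1⊕1⊕1⊕0⊕1⊕1⊕0⊕1⊕1⊕0⊕1⊕0⊕1⊕1⊕0 = 0
Codeword: 1101011101011010111011011010110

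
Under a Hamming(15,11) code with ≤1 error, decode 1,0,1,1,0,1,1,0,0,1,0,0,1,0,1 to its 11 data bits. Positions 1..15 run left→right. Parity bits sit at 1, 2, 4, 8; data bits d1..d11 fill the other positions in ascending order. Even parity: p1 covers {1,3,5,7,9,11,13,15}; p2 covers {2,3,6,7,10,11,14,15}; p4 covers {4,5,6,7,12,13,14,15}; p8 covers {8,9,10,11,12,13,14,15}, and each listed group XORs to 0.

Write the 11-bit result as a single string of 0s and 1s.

10110100100

s1 (pos 1,3,5,7,9,11,13,15): 1⊕1⊕0⊕1⊕0⊕0⊕1⊕1 = 1
s2 (pos 2,3,6,7,10,11,14,15): 0⊕1⊕1⊕1⊕1⊕0⊕0⊕1 = 1
s4 (pos 4,5,6,7,12,13,14,15): 1⊕0⊕1⊕1⊕0⊕1⊕0⊕1 = 1
s8 (pos 8,9,10,11,12,13,14,15): 0⊕0⊕1⊕0⊕0⊕1⊕0⊕1 = 1
Syndrome s8…s1 = 1111 → error at position 15.
Flip position 15: 101101100100101 → 101101100100100
Read data bits from positions 3,5,6,7,9,10,11,12,13,14,15: 10110100100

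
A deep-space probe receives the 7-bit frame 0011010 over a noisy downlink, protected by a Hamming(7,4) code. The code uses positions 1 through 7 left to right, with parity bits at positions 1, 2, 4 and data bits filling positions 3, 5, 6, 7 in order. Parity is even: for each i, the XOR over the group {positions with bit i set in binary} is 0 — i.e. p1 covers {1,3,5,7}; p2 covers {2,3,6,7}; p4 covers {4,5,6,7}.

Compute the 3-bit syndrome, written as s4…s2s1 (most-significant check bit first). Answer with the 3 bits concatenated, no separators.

001

s1 (pos 1,3,5,7): 0⊕1⊕0⊕0 = 1
s2 (pos 2,3,6,7): 0⊕1⊕1⊕0 = 0
s4 (pos 4,5,6,7): 1⊕0⊕1⊕0 = 0
Syndrome s4…s1 = 001 → error at position 1.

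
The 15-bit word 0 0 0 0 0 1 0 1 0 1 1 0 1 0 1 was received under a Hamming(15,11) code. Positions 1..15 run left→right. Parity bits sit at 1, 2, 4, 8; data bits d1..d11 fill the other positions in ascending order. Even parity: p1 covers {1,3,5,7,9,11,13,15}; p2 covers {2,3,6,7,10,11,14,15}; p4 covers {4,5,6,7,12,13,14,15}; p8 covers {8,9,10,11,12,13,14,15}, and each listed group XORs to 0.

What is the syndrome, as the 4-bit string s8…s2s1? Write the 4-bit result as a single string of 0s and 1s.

1101

s1 (pos 1,3,5,7,9,11,13,15): 0⊕0⊕0⊕0⊕0⊕1⊕1⊕1 = 1
s2 (pos 2,3,6,7,10,11,14,15): 0⊕0⊕1⊕0⊕1⊕1⊕0⊕1 = 0
s4 (pos 4,5,6,7,12,13,14,15): 0⊕0⊕1⊕0⊕0⊕1⊕0⊕1 = 1
s8 (pos 8,9,10,11,12,13,14,15): 1⊕0⊕1⊕1⊕0⊕1⊕0⊕1 = 1
Syndrome s8…s1 = 1101 → error at position 13.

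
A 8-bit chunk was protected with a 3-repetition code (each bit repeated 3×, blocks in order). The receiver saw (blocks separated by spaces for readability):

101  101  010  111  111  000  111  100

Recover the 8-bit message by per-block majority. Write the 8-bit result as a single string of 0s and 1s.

Block 1 (101): 2 ones → 1
Block 2 (101): 2 ones → 1
Block 3 (010): 1 one → 0
Block 4 (111): 3 ones → 1
Block 5 (111): 3 ones → 1
Block 6 (000): 0 ones → 0
Block 7 (111): 3 ones → 1
Block 8 (100): 1 one → 0

11011010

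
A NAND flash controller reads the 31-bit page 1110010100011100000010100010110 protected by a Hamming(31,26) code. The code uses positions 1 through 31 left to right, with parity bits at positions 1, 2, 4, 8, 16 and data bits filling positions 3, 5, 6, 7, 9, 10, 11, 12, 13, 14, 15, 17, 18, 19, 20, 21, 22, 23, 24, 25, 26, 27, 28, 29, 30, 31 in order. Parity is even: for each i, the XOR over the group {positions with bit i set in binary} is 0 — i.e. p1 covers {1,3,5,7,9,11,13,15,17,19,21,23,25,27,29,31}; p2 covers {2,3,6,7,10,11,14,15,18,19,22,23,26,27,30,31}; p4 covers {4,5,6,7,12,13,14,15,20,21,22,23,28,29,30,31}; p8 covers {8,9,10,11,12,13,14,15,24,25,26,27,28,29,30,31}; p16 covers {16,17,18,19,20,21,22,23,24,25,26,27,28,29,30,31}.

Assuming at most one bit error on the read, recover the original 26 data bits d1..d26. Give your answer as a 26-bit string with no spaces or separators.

s1 (pos 1,3,5,7,9,11,13,15,17,19,21,23,25,27,29,31): 1⊕1⊕0⊕0⊕0⊕0⊕1⊕0⊕0⊕0⊕1⊕1⊕0⊕1⊕1⊕0 = 1
s2 (pos 2,3,6,7,10,11,14,15,18,19,22,23,26,27,30,31): 1⊕1⊕1⊕0⊕0⊕0⊕1⊕0⊕0⊕0⊕0⊕1⊕0⊕1⊕1⊕0 = 1
s4 (pos 4,5,6,7,12,13,14,15,20,21,22,23,28,29,30,31): 0⊕0⊕1⊕0⊕1⊕1⊕1⊕0⊕0⊕1⊕0⊕1⊕0⊕1⊕1⊕0 = 0
s8 (pos 8,9,10,11,12,13,14,15,24,25,26,27,28,29,30,31): 1⊕0⊕0⊕0⊕1⊕1⊕1⊕0⊕0⊕0⊕0⊕1⊕0⊕1⊕1⊕0 = 1
s16 (pos 16,17,18,19,20,21,22,23,24,25,26,27,28,29,30,31): 0⊕0⊕0⊕0⊕0⊕1⊕0⊕1⊕0⊕0⊕0⊕1⊕0⊕1⊕1⊕0 = 1
Syndrome s16…s1 = 11011 → error at position 27.
Flip position 27: 1110010100011100000010100010110 → 1110010100011100000010100000110
Read data bits from positions 3,5,6,7,9,10,11,12,13,14,15,17,18,19,20,21,22,23,24,25,26,27,28,29,30,31: 10100001110000010100000110

10100001110000010100000110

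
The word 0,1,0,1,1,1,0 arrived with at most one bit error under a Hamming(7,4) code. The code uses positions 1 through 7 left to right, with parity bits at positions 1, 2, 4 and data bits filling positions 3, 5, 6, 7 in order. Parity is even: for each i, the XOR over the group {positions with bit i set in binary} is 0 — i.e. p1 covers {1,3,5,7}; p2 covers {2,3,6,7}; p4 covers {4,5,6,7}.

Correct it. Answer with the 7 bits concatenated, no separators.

s1 (pos 1,3,5,7): 0⊕0⊕1⊕0 = 1
s2 (pos 2,3,6,7): 1⊕0⊕1⊕0 = 0
s4 (pos 4,5,6,7): 1⊕1⊕1⊕0 = 1
Syndrome s4…s1 = 101 → error at position 5.
Flip position 5: 0101110 → 0101010

0101010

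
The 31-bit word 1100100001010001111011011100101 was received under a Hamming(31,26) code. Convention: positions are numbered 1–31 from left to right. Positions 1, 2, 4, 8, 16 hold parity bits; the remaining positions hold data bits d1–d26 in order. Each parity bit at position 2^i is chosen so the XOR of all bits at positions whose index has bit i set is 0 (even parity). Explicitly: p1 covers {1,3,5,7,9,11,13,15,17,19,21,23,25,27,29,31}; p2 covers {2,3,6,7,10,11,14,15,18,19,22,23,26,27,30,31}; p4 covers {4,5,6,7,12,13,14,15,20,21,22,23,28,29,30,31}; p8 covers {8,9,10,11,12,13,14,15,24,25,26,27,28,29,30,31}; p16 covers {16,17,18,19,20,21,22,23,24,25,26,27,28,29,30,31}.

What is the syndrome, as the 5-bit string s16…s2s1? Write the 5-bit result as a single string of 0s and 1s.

11010

s1 (pos 1,3,5,7,9,11,13,15,17,19,21,23,25,27,29,31): 1⊕0⊕1⊕0⊕0⊕0⊕0⊕0⊕1⊕1⊕1⊕0⊕1⊕0⊕1⊕1 = 0
s2 (pos 2,3,6,7,10,11,14,15,18,19,22,23,26,27,30,31): 1⊕0⊕0⊕0⊕1⊕0⊕0⊕0⊕1⊕1⊕1⊕0⊕1⊕0⊕0⊕1 = 1
s4 (pos 4,5,6,7,12,13,14,15,20,21,22,23,28,29,30,31): 0⊕1⊕0⊕0⊕1⊕0⊕0⊕0⊕0⊕1⊕1⊕0⊕0⊕1⊕0⊕1 = 0
s8 (pos 8,9,10,11,12,13,14,15,24,25,26,27,28,29,30,31): 0⊕0⊕1⊕0⊕1⊕0⊕0⊕0⊕1⊕1⊕1⊕0⊕0⊕1⊕0⊕1 = 1
s16 (pos 16,17,18,19,20,21,22,23,24,25,26,27,28,29,30,31): 1⊕1⊕1⊕1⊕0⊕1⊕1⊕0⊕1⊕1⊕1⊕0⊕0⊕1⊕0⊕1 = 1
Syndrome s16…s1 = 11010 → error at position 26.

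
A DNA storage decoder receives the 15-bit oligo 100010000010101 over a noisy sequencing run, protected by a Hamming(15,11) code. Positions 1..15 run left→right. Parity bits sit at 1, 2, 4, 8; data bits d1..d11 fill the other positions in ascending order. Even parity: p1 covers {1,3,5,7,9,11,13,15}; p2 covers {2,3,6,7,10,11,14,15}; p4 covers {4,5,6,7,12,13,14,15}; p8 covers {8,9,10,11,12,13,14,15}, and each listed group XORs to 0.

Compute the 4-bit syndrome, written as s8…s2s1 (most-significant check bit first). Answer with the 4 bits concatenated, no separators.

s1 (pos 1,3,5,7,9,11,13,15): 1⊕0⊕1⊕0⊕0⊕1⊕1⊕1 = 1
s2 (pos 2,3,6,7,10,11,14,15): 0⊕0⊕0⊕0⊕0⊕1⊕0⊕1 = 0
s4 (pos 4,5,6,7,12,13,14,15): 0⊕1⊕0⊕0⊕0⊕1⊕0⊕1 = 1
s8 (pos 8,9,10,11,12,13,14,15): 0⊕0⊕0⊕1⊕0⊕1⊕0⊕1 = 1
Syndrome s8…s1 = 1101 → error at position 13.

1101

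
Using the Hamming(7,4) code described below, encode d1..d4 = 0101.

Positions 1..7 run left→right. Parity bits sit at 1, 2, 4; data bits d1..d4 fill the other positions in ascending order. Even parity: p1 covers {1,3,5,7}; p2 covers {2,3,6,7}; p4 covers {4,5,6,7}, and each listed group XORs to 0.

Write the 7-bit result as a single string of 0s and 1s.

Place data at non-parity positions: p1 p2 0 p4 1 0 1
p1 (pos 1,3,5,7): XOR of data positions = 0⊕1⊕1 = 0
p2 (pos 2,3,6,7): XOR of data positions = 0⊕0⊕1 = 1
p4 (pos 4,5,6,7): XOR of data positions = 1⊕0⊕1 = 0
Codeword: 0100101

0100101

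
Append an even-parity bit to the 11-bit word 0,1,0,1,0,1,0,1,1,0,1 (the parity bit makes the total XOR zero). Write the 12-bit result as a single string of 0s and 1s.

XOR of the 11 data bits: 0⊕1⊕0⊕1⊕0⊕1⊕0⊕1⊕1⊕0⊕1 = 0
Parity bit = 0 (so all 12 bits XOR to 0).

010101011010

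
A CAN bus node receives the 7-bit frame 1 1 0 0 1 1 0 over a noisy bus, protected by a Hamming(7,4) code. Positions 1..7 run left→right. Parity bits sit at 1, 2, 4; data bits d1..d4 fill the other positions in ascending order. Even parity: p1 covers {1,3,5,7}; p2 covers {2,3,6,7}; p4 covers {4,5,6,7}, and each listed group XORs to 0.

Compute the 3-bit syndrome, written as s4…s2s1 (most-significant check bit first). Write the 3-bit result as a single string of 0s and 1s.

s1 (pos 1,3,5,7): 1⊕0⊕1⊕0 = 0
s2 (pos 2,3,6,7): 1⊕0⊕1⊕0 = 0
s4 (pos 4,5,6,7): 0⊕1⊕1⊕0 = 0
Syndrome s4…s1 = 000 → no error.

000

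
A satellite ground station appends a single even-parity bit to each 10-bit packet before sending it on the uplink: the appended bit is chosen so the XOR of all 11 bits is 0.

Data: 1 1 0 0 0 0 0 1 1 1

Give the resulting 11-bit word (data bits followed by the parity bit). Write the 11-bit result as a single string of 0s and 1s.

XOR of the 10 data bits: 1⊕1⊕0⊕0⊕0⊕0⊕0⊕1⊕1⊕1 = 1
Parity bit = 1 (so all 11 bits XOR to 0).

11000001111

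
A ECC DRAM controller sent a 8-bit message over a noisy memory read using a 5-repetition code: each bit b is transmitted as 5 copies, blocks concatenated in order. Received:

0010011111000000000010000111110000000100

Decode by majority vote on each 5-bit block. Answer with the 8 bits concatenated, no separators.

01000100

Block 1 (00100): 1 one → 0
Block 2 (11111): 5 ones → 1
Block 3 (00000): 0 ones → 0
Block 4 (00000): 0 ones → 0
Block 5 (10000): 1 one → 0
Block 6 (11111): 5 ones → 1
Block 7 (00000): 0 ones → 0
Block 8 (00100): 1 one → 0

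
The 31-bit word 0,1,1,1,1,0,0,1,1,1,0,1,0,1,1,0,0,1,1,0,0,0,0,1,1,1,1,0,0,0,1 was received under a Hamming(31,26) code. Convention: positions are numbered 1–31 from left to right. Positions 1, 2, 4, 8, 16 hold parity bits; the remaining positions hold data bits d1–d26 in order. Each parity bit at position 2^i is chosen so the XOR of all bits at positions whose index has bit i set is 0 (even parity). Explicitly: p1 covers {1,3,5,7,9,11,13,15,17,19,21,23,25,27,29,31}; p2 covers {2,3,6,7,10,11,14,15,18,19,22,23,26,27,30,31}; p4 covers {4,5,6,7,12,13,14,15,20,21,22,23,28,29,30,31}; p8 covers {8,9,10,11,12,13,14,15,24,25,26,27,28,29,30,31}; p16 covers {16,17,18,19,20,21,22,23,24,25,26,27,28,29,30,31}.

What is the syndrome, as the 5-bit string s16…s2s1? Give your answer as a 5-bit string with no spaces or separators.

s1 (pos 1,3,5,7,9,11,13,15,17,19,21,23,25,27,29,31): 0⊕1⊕1⊕0⊕1⊕0⊕0⊕1⊕0⊕1⊕0⊕0⊕1⊕1⊕0⊕1 = 0
s2 (pos 2,3,6,7,10,11,14,15,18,19,22,23,26,27,30,31): 1⊕1⊕0⊕0⊕1⊕0⊕1⊕1⊕1⊕1⊕0⊕0⊕1⊕1⊕0⊕1 = 0
s4 (pos 4,5,6,7,12,13,14,15,20,21,22,23,28,29,30,31): 1⊕1⊕0⊕0⊕1⊕0⊕1⊕1⊕0⊕0⊕0⊕0⊕0⊕0⊕0⊕1 = 0
s8 (pos 8,9,10,11,12,13,14,15,24,25,26,27,28,29,30,31): 1⊕1⊕1⊕0⊕1⊕0⊕1⊕1⊕1⊕1⊕1⊕1⊕0⊕0⊕0⊕1 = 1
s16 (pos 16,17,18,19,20,21,22,23,24,25,26,27,28,29,30,31): 0⊕0⊕1⊕1⊕0⊕0⊕0⊕0⊕1⊕1⊕1⊕1⊕0⊕0⊕0⊕1 = 1
Syndrome s16…s1 = 11000 → error at position 24.

11000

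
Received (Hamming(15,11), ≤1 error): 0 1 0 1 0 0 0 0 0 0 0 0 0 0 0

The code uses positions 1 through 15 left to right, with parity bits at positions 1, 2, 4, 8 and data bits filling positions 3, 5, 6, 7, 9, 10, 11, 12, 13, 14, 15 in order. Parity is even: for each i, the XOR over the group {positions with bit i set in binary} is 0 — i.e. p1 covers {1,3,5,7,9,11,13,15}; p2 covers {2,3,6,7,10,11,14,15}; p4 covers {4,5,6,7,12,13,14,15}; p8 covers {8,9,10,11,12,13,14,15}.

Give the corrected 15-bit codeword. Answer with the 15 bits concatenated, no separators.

010101000000000

s1 (pos 1,3,5,7,9,11,13,15): 0⊕0⊕0⊕0⊕0⊕0⊕0⊕0 = 0
s2 (pos 2,3,6,7,10,11,14,15): 1⊕0⊕0⊕0⊕0⊕0⊕0⊕0 = 1
s4 (pos 4,5,6,7,12,13,14,15): 1⊕0⊕0⊕0⊕0⊕0⊕0⊕0 = 1
s8 (pos 8,9,10,11,12,13,14,15): 0⊕0⊕0⊕0⊕0⊕0⊕0⊕0 = 0
Syndrome s8…s1 = 0110 → error at position 6.
Flip position 6: 010100000000000 → 010101000000000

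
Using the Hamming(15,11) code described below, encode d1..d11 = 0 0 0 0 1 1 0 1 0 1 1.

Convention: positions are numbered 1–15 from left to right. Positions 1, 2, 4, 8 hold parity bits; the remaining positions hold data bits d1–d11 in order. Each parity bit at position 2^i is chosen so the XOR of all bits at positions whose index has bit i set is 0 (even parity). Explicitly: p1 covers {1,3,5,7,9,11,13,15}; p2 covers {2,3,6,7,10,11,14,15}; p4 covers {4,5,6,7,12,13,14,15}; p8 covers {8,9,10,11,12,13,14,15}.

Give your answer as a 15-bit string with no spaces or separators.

Place data at non-parity positions: p1 p2 0 p4 0 0 0 p8 1 1 0 1 0 1 1
p1 (pos 1,3,5,7,9,11,13,15): XOR of data positions = 0⊕0⊕0⊕1⊕0⊕0⊕1 = 0
p2 (pos 2,3,6,7,10,11,14,15): XOR of data positions = 0⊕0⊕0⊕1⊕0⊕1⊕1 = 1
p4 (pos 4,5,6,7,12,13,14,15): XOR of data positions = 0⊕0⊕0⊕1⊕0⊕1⊕1 = 1
p8 (pos 8,9,10,11,12,13,14,15): XOR of data positions = 1⊕1⊕0⊕1⊕0⊕1⊕1 = 1
Codeword: 010100011101011

010100011101011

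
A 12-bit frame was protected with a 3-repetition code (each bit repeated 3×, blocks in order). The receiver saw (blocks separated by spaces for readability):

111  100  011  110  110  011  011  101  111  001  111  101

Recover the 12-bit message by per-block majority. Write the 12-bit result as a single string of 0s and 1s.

Block 1 (111): 3 ones → 1
Block 2 (100): 1 one → 0
Block 3 (011): 2 ones → 1
Block 4 (110): 2 ones → 1
Block 5 (110): 2 ones → 1
Block 6 (011): 2 ones → 1
Block 7 (011): 2 ones → 1
Block 8 (101): 2 ones → 1
Block 9 (111): 3 ones → 1
Block 10 (001): 1 one → 0
Block 11 (111): 3 ones → 1
Block 12 (101): 2 ones → 1

101111111011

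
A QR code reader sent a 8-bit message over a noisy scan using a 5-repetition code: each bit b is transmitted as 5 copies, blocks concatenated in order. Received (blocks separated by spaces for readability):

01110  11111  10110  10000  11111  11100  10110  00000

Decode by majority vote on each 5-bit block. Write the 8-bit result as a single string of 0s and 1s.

Block 1 (01110): 3 ones → 1
Block 2 (11111): 5 ones → 1
Block 3 (10110): 3 ones → 1
Block 4 (10000): 1 one → 0
Block 5 (11111): 5 ones → 1
Block 6 (11100): 3 ones → 1
Block 7 (10110): 3 ones → 1
Block 8 (00000): 0 ones → 0

11101110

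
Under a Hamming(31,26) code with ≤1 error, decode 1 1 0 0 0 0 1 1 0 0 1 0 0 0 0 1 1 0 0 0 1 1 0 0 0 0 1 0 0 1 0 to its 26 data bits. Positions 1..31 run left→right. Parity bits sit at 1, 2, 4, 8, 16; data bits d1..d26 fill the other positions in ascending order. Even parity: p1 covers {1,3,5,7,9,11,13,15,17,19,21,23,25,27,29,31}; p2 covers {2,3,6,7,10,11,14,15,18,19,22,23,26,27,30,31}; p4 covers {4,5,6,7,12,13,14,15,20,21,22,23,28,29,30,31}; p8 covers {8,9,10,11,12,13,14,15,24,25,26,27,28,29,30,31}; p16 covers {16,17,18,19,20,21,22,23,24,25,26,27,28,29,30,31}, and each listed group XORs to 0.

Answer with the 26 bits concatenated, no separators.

00010010000100011000010010

s1 (pos 1,3,5,7,9,11,13,15,17,19,21,23,25,27,29,31): 1⊕0⊕0⊕1⊕0⊕1⊕0⊕0⊕1⊕0⊕1⊕0⊕0⊕1⊕0⊕0 = 0
s2 (pos 2,3,6,7,10,11,14,15,18,19,22,23,26,27,30,31): 1⊕0⊕0⊕1⊕0⊕1⊕0⊕0⊕0⊕0⊕1⊕0⊕0⊕1⊕1⊕0 = 0
s4 (pos 4,5,6,7,12,13,14,15,20,21,22,23,28,29,30,31): 0⊕0⊕0⊕1⊕0⊕0⊕0⊕0⊕0⊕1⊕1⊕0⊕0⊕0⊕1⊕0 = 0
s8 (pos 8,9,10,11,12,13,14,15,24,25,26,27,28,29,30,31): 1⊕0⊕0⊕1⊕0⊕0⊕0⊕0⊕0⊕0⊕0⊕1⊕0⊕0⊕1⊕0 = 0
s16 (pos 16,17,18,19,20,21,22,23,24,25,26,27,28,29,30,31): 1⊕1⊕0⊕0⊕0⊕1⊕1⊕0⊕0⊕0⊕0⊕1⊕0⊕0⊕1⊕0 = 0
Syndrome s16…s1 = 00000 → no error.
Read data bits from positions 3,5,6,7,9,10,11,12,13,14,15,17,18,19,20,21,22,23,24,25,26,27,28,29,30,31: 00010010000100011000010010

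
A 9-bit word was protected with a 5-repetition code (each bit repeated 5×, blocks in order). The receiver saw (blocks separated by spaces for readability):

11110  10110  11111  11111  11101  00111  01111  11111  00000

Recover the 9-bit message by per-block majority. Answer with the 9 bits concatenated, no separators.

111111110

Block 1 (11110): 4 ones → 1
Block 2 (10110): 3 ones → 1
Block 3 (11111): 5 ones → 1
Block 4 (11111): 5 ones → 1
Block 5 (11101): 4 ones → 1
Block 6 (00111): 3 ones → 1
Block 7 (01111): 4 ones → 1
Block 8 (11111): 5 ones → 1
Block 9 (00000): 0 ones → 0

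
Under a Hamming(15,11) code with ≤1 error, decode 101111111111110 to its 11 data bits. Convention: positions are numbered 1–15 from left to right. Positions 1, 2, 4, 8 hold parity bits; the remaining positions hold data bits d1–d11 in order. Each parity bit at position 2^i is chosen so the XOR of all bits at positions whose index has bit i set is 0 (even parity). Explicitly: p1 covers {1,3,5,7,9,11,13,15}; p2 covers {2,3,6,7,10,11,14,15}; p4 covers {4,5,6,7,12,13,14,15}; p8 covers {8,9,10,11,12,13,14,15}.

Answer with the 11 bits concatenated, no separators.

11111111010

s1 (pos 1,3,5,7,9,11,13,15): 1⊕1⊕1⊕1⊕1⊕1⊕1⊕0 = 1
s2 (pos 2,3,6,7,10,11,14,15): 0⊕1⊕1⊕1⊕1⊕1⊕1⊕0 = 0
s4 (pos 4,5,6,7,12,13,14,15): 1⊕1⊕1⊕1⊕1⊕1⊕1⊕0 = 1
s8 (pos 8,9,10,11,12,13,14,15): 1⊕1⊕1⊕1⊕1⊕1⊕1⊕0 = 1
Syndrome s8…s1 = 1101 → error at position 13.
Flip position 13: 101111111111110 → 101111111111010
Read data bits from positions 3,5,6,7,9,10,11,12,13,14,15: 11111111010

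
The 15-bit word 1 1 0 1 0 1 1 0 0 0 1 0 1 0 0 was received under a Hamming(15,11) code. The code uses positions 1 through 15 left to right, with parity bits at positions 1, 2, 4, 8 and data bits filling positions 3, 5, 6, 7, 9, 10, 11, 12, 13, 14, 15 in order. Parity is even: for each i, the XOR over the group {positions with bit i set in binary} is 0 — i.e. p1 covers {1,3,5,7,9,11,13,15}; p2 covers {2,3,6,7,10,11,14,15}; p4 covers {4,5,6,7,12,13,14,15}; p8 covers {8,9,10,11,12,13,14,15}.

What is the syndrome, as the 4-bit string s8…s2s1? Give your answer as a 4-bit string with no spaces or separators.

0000

s1 (pos 1,3,5,7,9,11,13,15): 1⊕0⊕0⊕1⊕0⊕1⊕1⊕0 = 0
s2 (pos 2,3,6,7,10,11,14,15): 1⊕0⊕1⊕1⊕0⊕1⊕0⊕0 = 0
s4 (pos 4,5,6,7,12,13,14,15): 1⊕0⊕1⊕1⊕0⊕1⊕0⊕0 = 0
s8 (pos 8,9,10,11,12,13,14,15): 0⊕0⊕0⊕1⊕0⊕1⊕0⊕0 = 0
Syndrome s8…s1 = 0000 → no error.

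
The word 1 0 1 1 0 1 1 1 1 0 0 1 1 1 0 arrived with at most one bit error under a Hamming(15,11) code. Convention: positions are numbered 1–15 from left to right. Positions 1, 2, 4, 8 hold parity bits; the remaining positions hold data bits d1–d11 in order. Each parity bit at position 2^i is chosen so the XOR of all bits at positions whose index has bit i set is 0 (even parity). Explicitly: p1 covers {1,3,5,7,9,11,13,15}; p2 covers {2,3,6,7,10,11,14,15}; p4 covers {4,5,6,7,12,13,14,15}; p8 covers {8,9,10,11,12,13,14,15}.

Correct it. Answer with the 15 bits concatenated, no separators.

101101110001110

s1 (pos 1,3,5,7,9,11,13,15): 1⊕1⊕0⊕1⊕1⊕0⊕1⊕0 = 1
s2 (pos 2,3,6,7,10,11,14,15): 0⊕1⊕1⊕1⊕0⊕0⊕1⊕0 = 0
s4 (pos 4,5,6,7,12,13,14,15): 1⊕0⊕1⊕1⊕1⊕1⊕1⊕0 = 0
s8 (pos 8,9,10,11,12,13,14,15): 1⊕1⊕0⊕0⊕1⊕1⊕1⊕0 = 1
Syndrome s8…s1 = 1001 → error at position 9.
Flip position 9: 101101111001110 → 101101110001110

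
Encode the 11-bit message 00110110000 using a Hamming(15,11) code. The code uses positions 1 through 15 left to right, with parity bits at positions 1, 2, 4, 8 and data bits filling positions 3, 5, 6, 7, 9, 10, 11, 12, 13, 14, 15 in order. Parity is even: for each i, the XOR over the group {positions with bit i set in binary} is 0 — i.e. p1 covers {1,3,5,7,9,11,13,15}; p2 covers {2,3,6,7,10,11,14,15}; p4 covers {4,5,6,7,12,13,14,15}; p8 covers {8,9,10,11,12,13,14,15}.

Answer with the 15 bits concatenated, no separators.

Place data at non-parity positions: p1 p2 0 p4 0 1 1 p8 0 1 1 0 0 0 0
p1 (pos 1,3,5,7,9,11,13,15): XOR of data positions = 0⊕0⊕1⊕0⊕1⊕0⊕0 = 0
p2 (pos 2,3,6,7,10,11,14,15): XOR of data positions = 0⊕1⊕1⊕1⊕1⊕0⊕0 = 0
p4 (pos 4,5,6,7,12,13,14,15): XOR of data positions = 0⊕1⊕1⊕0⊕0⊕0⊕0 = 0
p8 (pos 8,9,10,11,12,13,14,15): XOR of data positions = 0⊕1⊕1⊕0⊕0⊕0⊕0 = 0
Codeword: 000001100110000

000001100110000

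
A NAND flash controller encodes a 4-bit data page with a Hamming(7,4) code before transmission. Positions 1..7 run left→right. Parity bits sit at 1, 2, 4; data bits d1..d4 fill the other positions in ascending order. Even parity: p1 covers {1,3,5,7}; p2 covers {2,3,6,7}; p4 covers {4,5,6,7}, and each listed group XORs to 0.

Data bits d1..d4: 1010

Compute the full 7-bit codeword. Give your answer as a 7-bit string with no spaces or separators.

Place data at non-parity positions: p1 p2 1 p4 0 1 0
p1 (pos 1,3,5,7): XOR of data positions = 1⊕0⊕0 = 1
p2 (pos 2,3,6,7): XOR of data positions = 1⊕1⊕0 = 0
p4 (pos 4,5,6,7): XOR of data positions = 0⊕1⊕0 = 1
Codeword: 1011010

1011010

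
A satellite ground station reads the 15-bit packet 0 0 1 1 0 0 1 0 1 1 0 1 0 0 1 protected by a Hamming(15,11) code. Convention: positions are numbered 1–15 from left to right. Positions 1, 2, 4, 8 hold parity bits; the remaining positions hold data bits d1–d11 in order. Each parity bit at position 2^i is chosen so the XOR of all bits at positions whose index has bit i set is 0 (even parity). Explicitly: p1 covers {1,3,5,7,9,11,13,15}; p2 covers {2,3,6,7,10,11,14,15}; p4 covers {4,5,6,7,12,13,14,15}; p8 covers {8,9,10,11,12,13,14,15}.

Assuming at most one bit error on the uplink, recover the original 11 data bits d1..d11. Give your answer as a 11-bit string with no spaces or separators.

s1 (pos 1,3,5,7,9,11,13,15): 0⊕1⊕0⊕1⊕1⊕0⊕0⊕1 = 0
s2 (pos 2,3,6,7,10,11,14,15): 0⊕1⊕0⊕1⊕1⊕0⊕0⊕1 = 0
s4 (pos 4,5,6,7,12,13,14,15): 1⊕0⊕0⊕1⊕1⊕0⊕0⊕1 = 0
s8 (pos 8,9,10,11,12,13,14,15): 0⊕1⊕1⊕0⊕1⊕0⊕0⊕1 = 0
Syndrome s8…s1 = 0000 → no error.
Read data bits from positions 3,5,6,7,9,10,11,12,13,14,15: 10011101001

10011101001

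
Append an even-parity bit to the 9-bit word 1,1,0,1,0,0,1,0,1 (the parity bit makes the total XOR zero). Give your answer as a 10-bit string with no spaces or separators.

1101001011

XOR of the 9 data bits: 1⊕1⊕0⊕1⊕0⊕0⊕1⊕0⊕1 = 1
Parity bit = 1 (so all 10 bits XOR to 0).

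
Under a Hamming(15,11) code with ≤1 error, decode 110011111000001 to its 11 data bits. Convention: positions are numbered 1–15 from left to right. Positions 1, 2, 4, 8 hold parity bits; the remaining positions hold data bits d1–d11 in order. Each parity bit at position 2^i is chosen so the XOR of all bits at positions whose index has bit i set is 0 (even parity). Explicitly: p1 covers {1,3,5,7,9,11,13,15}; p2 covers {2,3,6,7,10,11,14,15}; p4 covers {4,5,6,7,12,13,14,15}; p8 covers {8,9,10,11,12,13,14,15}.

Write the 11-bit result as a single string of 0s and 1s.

01110000001

s1 (pos 1,3,5,7,9,11,13,15): 1⊕0⊕1⊕1⊕1⊕0⊕0⊕1 = 1
s2 (pos 2,3,6,7,10,11,14,15): 1⊕0⊕1⊕1⊕0⊕0⊕0⊕1 = 0
s4 (pos 4,5,6,7,12,13,14,15): 0⊕1⊕1⊕1⊕0⊕0⊕0⊕1 = 0
s8 (pos 8,9,10,11,12,13,14,15): 1⊕1⊕0⊕0⊕0⊕0⊕0⊕1 = 1
Syndrome s8…s1 = 1001 → error at position 9.
Flip position 9: 110011111000001 → 110011110000001
Read data bits from positions 3,5,6,7,9,10,11,12,13,14,15: 01110000001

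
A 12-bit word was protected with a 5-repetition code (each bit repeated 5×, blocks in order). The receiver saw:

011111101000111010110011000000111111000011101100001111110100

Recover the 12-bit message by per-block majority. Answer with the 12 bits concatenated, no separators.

111100101010

Block 1 (01111): 4 ones → 1
Block 2 (11010): 3 ones → 1
Block 3 (00111): 3 ones → 1
Block 4 (01011): 3 ones → 1
Block 5 (00110): 2 ones → 0
Block 6 (00000): 0 ones → 0
Block 7 (11111): 5 ones → 1
Block 8 (10000): 1 one → 0
Block 9 (11101): 4 ones → 1
Block 10 (10000): 1 one → 0
Block 11 (11111): 5 ones → 1
Block 12 (10100): 2 ones → 0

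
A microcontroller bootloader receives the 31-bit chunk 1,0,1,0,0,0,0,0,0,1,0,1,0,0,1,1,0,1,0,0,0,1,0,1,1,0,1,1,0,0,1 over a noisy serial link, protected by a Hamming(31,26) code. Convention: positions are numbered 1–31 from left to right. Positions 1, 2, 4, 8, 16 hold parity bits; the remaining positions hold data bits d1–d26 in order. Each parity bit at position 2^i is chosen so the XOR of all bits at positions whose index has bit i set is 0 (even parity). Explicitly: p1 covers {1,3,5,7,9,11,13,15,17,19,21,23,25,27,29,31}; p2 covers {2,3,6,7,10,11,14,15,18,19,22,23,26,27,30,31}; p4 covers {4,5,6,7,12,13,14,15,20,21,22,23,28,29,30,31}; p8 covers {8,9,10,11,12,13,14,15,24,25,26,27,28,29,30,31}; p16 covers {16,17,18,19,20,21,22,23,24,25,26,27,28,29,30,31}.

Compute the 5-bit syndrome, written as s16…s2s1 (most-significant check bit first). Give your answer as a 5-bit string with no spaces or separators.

00110

s1 (pos 1,3,5,7,9,11,13,15,17,19,21,23,25,27,29,31): 1⊕1⊕0⊕0⊕0⊕0⊕0⊕1⊕0⊕0⊕0⊕0⊕1⊕1⊕0⊕1 = 0
s2 (pos 2,3,6,7,10,11,14,15,18,19,22,23,26,27,30,31): 0⊕1⊕0⊕0⊕1⊕0⊕0⊕1⊕1⊕0⊕1⊕0⊕0⊕1⊕0⊕1 = 1
s4 (pos 4,5,6,7,12,13,14,15,20,21,22,23,28,29,30,31): 0⊕0⊕0⊕0⊕1⊕0⊕0⊕1⊕0⊕0⊕1⊕0⊕1⊕0⊕0⊕1 = 1
s8 (pos 8,9,10,11,12,13,14,15,24,25,26,27,28,29,30,31): 0⊕0⊕1⊕0⊕1⊕0⊕0⊕1⊕1⊕1⊕0⊕1⊕1⊕0⊕0⊕1 = 0
s16 (pos 16,17,18,19,20,21,22,23,24,25,26,27,28,29,30,31): 1⊕0⊕1⊕0⊕0⊕0⊕1⊕0⊕1⊕1⊕0⊕1⊕1⊕0⊕0⊕1 = 0
Syndrome s16…s1 = 00110 → error at position 6.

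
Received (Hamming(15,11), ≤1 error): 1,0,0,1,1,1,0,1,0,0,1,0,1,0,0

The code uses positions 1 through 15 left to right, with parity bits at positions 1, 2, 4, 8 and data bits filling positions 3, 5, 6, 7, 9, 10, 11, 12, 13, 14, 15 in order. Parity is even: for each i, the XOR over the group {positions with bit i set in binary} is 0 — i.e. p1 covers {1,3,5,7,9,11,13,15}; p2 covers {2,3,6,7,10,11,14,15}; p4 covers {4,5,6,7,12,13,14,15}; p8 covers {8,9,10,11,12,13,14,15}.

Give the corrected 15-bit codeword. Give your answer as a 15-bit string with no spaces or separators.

100111000010100

s1 (pos 1,3,5,7,9,11,13,15): 1⊕0⊕1⊕0⊕0⊕1⊕1⊕0 = 0
s2 (pos 2,3,6,7,10,11,14,15): 0⊕0⊕1⊕0⊕0⊕1⊕0⊕0 = 0
s4 (pos 4,5,6,7,12,13,14,15): 1⊕1⊕1⊕0⊕0⊕1⊕0⊕0 = 0
s8 (pos 8,9,10,11,12,13,14,15): 1⊕0⊕0⊕1⊕0⊕1⊕0⊕0 = 1
Syndrome s8…s1 = 1000 → error at position 8.
Flip position 8: 100111010010100 → 100111000010100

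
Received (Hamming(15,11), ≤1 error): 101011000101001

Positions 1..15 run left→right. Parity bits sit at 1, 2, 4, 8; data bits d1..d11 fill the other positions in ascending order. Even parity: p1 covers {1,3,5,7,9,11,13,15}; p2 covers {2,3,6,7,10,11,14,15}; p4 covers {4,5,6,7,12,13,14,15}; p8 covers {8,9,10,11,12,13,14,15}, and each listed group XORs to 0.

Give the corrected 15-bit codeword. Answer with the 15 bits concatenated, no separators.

s1 (pos 1,3,5,7,9,11,13,15): 1⊕1⊕1⊕0⊕0⊕0⊕0⊕1 = 0
s2 (pos 2,3,6,7,10,11,14,15): 0⊕1⊕1⊕0⊕1⊕0⊕0⊕1 = 0
s4 (pos 4,5,6,7,12,13,14,15): 0⊕1⊕1⊕0⊕1⊕0⊕0⊕1 = 0
s8 (pos 8,9,10,11,12,13,14,15): 0⊕0⊕1⊕0⊕1⊕0⊕0⊕1 = 1
Syndrome s8…s1 = 1000 → error at position 8.
Flip position 8: 101011000101001 → 101011010101001

101011010101001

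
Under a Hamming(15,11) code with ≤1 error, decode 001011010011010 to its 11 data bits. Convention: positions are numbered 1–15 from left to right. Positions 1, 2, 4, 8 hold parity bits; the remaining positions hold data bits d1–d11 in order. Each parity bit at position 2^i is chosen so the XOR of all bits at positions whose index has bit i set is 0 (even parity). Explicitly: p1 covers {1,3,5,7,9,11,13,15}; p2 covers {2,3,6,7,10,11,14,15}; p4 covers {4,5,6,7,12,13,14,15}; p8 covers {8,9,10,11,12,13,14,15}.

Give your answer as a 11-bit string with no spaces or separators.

11100011010

s1 (pos 1,3,5,7,9,11,13,15): 0⊕1⊕1⊕0⊕0⊕1⊕0⊕0 = 1
s2 (pos 2,3,6,7,10,11,14,15): 0⊕1⊕1⊕0⊕0⊕1⊕1⊕0 = 0
s4 (pos 4,5,6,7,12,13,14,15): 0⊕1⊕1⊕0⊕1⊕0⊕1⊕0 = 0
s8 (pos 8,9,10,11,12,13,14,15): 1⊕0⊕0⊕1⊕1⊕0⊕1⊕0 = 0
Syndrome s8…s1 = 0001 → error at position 1.
Flip position 1: 001011010011010 → 101011010011010
Read data bits from positions 3,5,6,7,9,10,11,12,13,14,15: 11100011010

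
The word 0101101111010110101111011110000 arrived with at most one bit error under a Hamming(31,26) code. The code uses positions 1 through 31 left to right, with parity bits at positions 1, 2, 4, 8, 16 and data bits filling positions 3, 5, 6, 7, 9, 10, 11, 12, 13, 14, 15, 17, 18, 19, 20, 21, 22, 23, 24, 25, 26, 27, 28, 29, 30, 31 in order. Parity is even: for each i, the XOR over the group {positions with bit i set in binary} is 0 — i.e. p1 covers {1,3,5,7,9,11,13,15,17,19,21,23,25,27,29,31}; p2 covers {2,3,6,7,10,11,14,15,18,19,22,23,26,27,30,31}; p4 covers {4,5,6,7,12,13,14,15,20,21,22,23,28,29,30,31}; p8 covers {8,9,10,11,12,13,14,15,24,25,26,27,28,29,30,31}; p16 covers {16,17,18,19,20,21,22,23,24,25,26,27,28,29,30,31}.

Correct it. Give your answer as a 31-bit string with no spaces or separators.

s1 (pos 1,3,5,7,9,11,13,15,17,19,21,23,25,27,29,31): 0⊕0⊕1⊕1⊕1⊕0⊕0⊕1⊕1⊕1⊕1⊕0⊕1⊕1⊕0⊕0 = 1
s2 (pos 2,3,6,7,10,11,14,15,18,19,22,23,26,27,30,31): 1⊕0⊕0⊕1⊕1⊕0⊕1⊕1⊕0⊕1⊕1⊕0⊕1⊕1⊕0⊕0 = 1
s4 (pos 4,5,6,7,12,13,14,15,20,21,22,23,28,29,30,31): 1⊕1⊕0⊕1⊕1⊕0⊕1⊕1⊕1⊕1⊕1⊕0⊕0⊕0⊕0⊕0 = 1
s8 (pos 8,9,10,11,12,13,14,15,24,25,26,27,28,29,30,31): 1⊕1⊕1⊕0⊕1⊕0⊕1⊕1⊕1⊕1⊕1⊕1⊕0⊕0⊕0⊕0 = 0
s16 (pos 16,17,18,19,20,21,22,23,24,25,26,27,28,29,30,31): 0⊕1⊕0⊕1⊕1⊕1⊕1⊕0⊕1⊕1⊕1⊕1⊕0⊕0⊕0⊕0 = 1
Syndrome s16…s1 = 10111 → error at position 23.
Flip position 23: 0101101111010110101111011110000 → 0101101111010110101111111110000

0101101111010110101111111110000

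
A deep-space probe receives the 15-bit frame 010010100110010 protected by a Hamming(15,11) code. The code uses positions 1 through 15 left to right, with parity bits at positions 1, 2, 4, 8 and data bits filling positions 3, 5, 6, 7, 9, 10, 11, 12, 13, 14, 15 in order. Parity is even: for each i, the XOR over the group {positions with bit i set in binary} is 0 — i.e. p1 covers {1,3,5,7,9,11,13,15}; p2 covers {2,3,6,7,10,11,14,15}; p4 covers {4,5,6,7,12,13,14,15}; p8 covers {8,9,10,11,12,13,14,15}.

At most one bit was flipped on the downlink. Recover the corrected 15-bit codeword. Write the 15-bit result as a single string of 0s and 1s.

010010100110011

s1 (pos 1,3,5,7,9,11,13,15): 0⊕0⊕1⊕1⊕0⊕1⊕0⊕0 = 1
s2 (pos 2,3,6,7,10,11,14,15): 1⊕0⊕0⊕1⊕1⊕1⊕1⊕0 = 1
s4 (pos 4,5,6,7,12,13,14,15): 0⊕1⊕0⊕1⊕0⊕0⊕1⊕0 = 1
s8 (pos 8,9,10,11,12,13,14,15): 0⊕0⊕1⊕1⊕0⊕0⊕1⊕0 = 1
Syndrome s8…s1 = 1111 → error at position 15.
Flip position 15: 010010100110010 → 010010100110011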